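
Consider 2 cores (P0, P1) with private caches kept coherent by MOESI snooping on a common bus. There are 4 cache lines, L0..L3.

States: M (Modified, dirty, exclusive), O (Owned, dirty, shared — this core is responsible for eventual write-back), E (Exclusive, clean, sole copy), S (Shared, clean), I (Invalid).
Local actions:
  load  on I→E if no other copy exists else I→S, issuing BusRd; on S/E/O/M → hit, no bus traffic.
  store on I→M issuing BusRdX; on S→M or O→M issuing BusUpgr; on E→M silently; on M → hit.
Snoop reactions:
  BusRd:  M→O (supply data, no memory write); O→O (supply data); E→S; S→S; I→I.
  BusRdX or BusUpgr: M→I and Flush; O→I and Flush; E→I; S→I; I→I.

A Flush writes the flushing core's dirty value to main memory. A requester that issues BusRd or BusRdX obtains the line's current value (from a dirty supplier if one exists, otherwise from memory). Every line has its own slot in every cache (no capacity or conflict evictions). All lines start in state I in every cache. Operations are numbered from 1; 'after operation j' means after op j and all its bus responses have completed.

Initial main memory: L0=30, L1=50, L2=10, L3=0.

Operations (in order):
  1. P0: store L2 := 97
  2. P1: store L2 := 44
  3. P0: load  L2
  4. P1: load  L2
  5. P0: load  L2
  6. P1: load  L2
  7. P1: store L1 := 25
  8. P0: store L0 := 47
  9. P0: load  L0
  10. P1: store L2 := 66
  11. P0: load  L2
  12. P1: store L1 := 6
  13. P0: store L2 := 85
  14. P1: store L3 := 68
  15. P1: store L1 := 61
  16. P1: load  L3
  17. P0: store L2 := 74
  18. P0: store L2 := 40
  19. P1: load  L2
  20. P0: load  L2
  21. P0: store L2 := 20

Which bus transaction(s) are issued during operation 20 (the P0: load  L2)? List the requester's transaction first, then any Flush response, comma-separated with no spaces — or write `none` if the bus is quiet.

1. P0: store L2 := 97  bus=[BusRdX]  L2: P0=M P1=I  mem[L2]=10
2. P1: store L2 := 44  bus=[BusRdX,Flush]  L2: P0=I P1=M  mem[L2]=97
3. P0: load  L2  bus=[BusRd]  L2: P0=S P1=O  mem[L2]=97
4. P1: load  L2  bus=[-]  L2: P0=S P1=O  mem[L2]=97
5. P0: load  L2  bus=[-]  L2: P0=S P1=O  mem[L2]=97
6. P1: load  L2  bus=[-]  L2: P0=S P1=O  mem[L2]=97
7. P1: store L1 := 25  bus=[BusRdX]  L1: P0=I P1=M  mem[L1]=50
8. P0: store L0 := 47  bus=[BusRdX]  L0: P0=M P1=I  mem[L0]=30
9. P0: load  L0  bus=[-]  L0: P0=M P1=I  mem[L0]=30
10. P1: store L2 := 66  bus=[BusUpgr]  L2: P0=I P1=M  mem[L2]=97
11. P0: load  L2  bus=[BusRd]  L2: P0=S P1=O  mem[L2]=97
12. P1: store L1 := 6  bus=[-]  L1: P0=I P1=M  mem[L1]=50
13. P0: store L2 := 85  bus=[BusUpgr,Flush]  L2: P0=M P1=I  mem[L2]=66
14. P1: store L3 := 68  bus=[BusRdX]  L3: P0=I P1=M  mem[L3]=0
15. P1: store L1 := 61  bus=[-]  L1: P0=I P1=M  mem[L1]=50
16. P1: load  L3  bus=[-]  L3: P0=I P1=M  mem[L3]=0
17. P0: store L2 := 74  bus=[-]  L2: P0=M P1=I  mem[L2]=66
18. P0: store L2 := 40  bus=[-]  L2: P0=M P1=I  mem[L2]=66
19. P1: load  L2  bus=[BusRd]  L2: P0=O P1=S  mem[L2]=66
20. P0: load  L2  bus=[-]  L2: P0=O P1=S  mem[L2]=66
21. P0: store L2 := 20  bus=[BusUpgr]  L2: P0=M P1=I  mem[L2]=66

bus = none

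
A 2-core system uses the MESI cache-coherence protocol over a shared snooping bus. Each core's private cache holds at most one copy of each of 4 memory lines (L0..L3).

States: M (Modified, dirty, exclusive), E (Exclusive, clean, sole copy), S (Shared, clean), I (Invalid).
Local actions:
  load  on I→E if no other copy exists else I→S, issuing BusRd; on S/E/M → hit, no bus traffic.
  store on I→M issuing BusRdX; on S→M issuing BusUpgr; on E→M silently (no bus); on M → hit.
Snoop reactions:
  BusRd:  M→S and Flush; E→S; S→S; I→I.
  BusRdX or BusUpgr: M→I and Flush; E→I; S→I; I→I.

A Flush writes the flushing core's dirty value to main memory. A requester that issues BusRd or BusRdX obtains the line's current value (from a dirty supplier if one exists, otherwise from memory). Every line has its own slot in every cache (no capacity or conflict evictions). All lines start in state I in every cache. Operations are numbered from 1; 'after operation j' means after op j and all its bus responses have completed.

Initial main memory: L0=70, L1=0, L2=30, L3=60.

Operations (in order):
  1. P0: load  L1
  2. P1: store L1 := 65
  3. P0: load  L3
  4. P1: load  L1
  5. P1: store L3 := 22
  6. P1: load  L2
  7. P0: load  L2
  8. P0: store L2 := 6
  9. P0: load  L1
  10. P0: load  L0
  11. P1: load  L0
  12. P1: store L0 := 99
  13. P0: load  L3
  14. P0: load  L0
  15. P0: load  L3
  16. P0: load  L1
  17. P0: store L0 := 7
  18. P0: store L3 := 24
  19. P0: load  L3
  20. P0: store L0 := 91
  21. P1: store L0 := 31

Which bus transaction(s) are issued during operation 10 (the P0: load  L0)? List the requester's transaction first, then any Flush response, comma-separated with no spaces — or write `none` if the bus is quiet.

bus = BusRd

  op1 P0: load  L1 → E/I on L1; bus BusRd; mem=0
  op2 P1: store L1 := 65 → I/M on L1; bus BusRdX; mem=0
  op3 P0: load  L3 → E/I on L3; bus BusRd; mem=60
  op4 P1: load  L1 → I/M on L1; bus (none); mem=0
  op5 P1: store L3 := 22 → I/M on L3; bus BusRdX; mem=60
  op6 P1: load  L2 → I/E on L2; bus BusRd; mem=30
  op7 P0: load  L2 → S/S on L2; bus BusRd; mem=30
  op8 P0: store L2 := 6 → M/I on L2; bus BusUpgr; mem=30
  op9 P0: load  L1 → S/S on L1; bus BusRd Flush; mem=65
  op10 P0: load  L0 → E/I on L0; bus BusRd; mem=70
  op11 P1: load  L0 → S/S on L0; bus BusRd; mem=70
  op12 P1: store L0 := 99 → I/M on L0; bus BusUpgr; mem=70
  op13 P0: load  L3 → S/S on L3; bus BusRd Flush; mem=22
  op14 P0: load  L0 → S/S on L0; bus BusRd Flush; mem=99
  op15 P0: load  L3 → S/S on L3; bus (none); mem=22
  op16 P0: load  L1 → S/S on L1; bus (none); mem=65
  op17 P0: store L0 := 7 → M/I on L0; bus BusUpgr; mem=99
  op18 P0: store L3 := 24 → M/I on L3; bus BusUpgr; mem=22
  op19 P0: load  L3 → M/I on L3; bus (none); mem=22
  op20 P0: store L0 := 91 → M/I on L0; bus (none); mem=99
  op21 P1: store L0 := 31 → I/M on L0; bus BusRdX Flush; mem=91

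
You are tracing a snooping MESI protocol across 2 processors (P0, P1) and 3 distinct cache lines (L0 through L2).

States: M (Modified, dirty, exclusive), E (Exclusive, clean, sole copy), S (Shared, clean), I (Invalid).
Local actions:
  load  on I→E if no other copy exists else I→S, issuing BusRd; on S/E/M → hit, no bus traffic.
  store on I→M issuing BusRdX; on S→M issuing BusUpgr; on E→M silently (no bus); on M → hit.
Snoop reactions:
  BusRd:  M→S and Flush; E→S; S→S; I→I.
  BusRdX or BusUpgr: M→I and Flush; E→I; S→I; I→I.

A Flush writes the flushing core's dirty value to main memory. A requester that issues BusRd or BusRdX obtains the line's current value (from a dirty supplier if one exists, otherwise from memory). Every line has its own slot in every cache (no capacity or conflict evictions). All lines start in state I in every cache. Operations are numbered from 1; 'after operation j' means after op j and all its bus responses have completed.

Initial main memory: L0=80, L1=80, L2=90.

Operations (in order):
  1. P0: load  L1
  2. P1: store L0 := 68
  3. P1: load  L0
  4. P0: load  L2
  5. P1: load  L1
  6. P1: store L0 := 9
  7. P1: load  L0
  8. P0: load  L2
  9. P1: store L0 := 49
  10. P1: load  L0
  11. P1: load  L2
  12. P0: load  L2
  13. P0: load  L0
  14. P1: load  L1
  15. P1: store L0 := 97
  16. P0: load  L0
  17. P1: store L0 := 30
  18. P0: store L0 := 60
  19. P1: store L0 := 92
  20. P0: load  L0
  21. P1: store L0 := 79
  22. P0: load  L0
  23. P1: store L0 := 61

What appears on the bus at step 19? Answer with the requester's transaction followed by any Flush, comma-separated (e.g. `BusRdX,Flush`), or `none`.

bus = BusRdX,Flush

step 1: P0: load  L1  ⟶  EI  (L1)  txn=BusRd  M[L1]=80
step 2: P1: store L0 := 68  ⟶  IM  (L0)  txn=BusRdX  M[L0]=80
step 3: P1: load  L0  ⟶  IM  (L0)  txn=∅  M[L0]=80
step 4: P0: load  L2  ⟶  EI  (L2)  txn=BusRd  M[L2]=90
step 5: P1: load  L1  ⟶  SS  (L1)  txn=BusRd  M[L1]=80
step 6: P1: store L0 := 9  ⟶  IM  (L0)  txn=∅  M[L0]=80
step 7: P1: load  L0  ⟶  IM  (L0)  txn=∅  M[L0]=80
step 8: P0: load  L2  ⟶  EI  (L2)  txn=∅  M[L2]=90
step 9: P1: store L0 := 49  ⟶  IM  (L0)  txn=∅  M[L0]=80
step 10: P1: load  L0  ⟶  IM  (L0)  txn=∅  M[L0]=80
step 11: P1: load  L2  ⟶  SS  (L2)  txn=BusRd  M[L2]=90
step 12: P0: load  L2  ⟶  SS  (L2)  txn=∅  M[L2]=90
step 13: P0: load  L0  ⟶  SS  (L0)  txn=BusRd+Flush  M[L0]=49
step 14: P1: load  L1  ⟶  SS  (L1)  txn=∅  M[L1]=80
step 15: P1: store L0 := 97  ⟶  IM  (L0)  txn=BusUpgr  M[L0]=49
step 16: P0: load  L0  ⟶  SS  (L0)  txn=BusRd+Flush  M[L0]=97
step 17: P1: store L0 := 30  ⟶  IM  (L0)  txn=BusUpgr  M[L0]=97
step 18: P0: store L0 := 60  ⟶  MI  (L0)  txn=BusRdX+Flush  M[L0]=30
step 19: P1: store L0 := 92  ⟶  IM  (L0)  txn=BusRdX+Flush  M[L0]=60
step 20: P0: load  L0  ⟶  SS  (L0)  txn=BusRd+Flush  M[L0]=92
step 21: P1: store L0 := 79  ⟶  IM  (L0)  txn=BusUpgr  M[L0]=92
step 22: P0: load  L0  ⟶  SS  (L0)  txn=BusRd+Flush  M[L0]=79
step 23: P1: store L0 := 61  ⟶  IM  (L0)  txn=BusUpgr  M[L0]=79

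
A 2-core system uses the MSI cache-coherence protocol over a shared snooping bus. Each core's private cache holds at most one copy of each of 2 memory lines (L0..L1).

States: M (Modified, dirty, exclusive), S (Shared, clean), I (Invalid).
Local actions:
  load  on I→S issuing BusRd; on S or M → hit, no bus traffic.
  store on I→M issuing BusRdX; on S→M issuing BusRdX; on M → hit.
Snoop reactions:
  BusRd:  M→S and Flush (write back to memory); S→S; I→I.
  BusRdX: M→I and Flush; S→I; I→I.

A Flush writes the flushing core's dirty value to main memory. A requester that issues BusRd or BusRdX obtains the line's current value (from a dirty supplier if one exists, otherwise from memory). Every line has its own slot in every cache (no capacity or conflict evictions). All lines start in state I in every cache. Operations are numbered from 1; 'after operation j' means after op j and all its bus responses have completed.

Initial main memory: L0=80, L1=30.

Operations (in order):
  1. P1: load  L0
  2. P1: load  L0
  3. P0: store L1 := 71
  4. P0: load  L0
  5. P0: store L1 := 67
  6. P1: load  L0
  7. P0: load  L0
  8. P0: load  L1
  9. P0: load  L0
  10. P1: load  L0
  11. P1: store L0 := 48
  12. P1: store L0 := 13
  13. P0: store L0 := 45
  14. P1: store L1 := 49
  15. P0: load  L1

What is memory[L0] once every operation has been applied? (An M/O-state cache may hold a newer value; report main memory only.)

memory[L0] = 13

  op1 P1: load  L0 → I/S on L0; bus BusRd; mem=80
  op2 P1: load  L0 → I/S on L0; bus (none); mem=80
  op3 P0: store L1 := 71 → M/I on L1; bus BusRdX; mem=30
  op4 P0: load  L0 → S/S on L0; bus BusRd; mem=80
  op5 P0: store L1 := 67 → M/I on L1; bus (none); mem=30
  op6 P1: load  L0 → S/S on L0; bus (none); mem=80
  op7 P0: load  L0 → S/S on L0; bus (none); mem=80
  op8 P0: load  L1 → M/I on L1; bus (none); mem=30
  op9 P0: load  L0 → S/S on L0; bus (none); mem=80
  op10 P1: load  L0 → S/S on L0; bus (none); mem=80
  op11 P1: store L0 := 48 → I/M on L0; bus BusRdX; mem=80
  op12 P1: store L0 := 13 → I/M on L0; bus (none); mem=80
  op13 P0: store L0 := 45 → M/I on L0; bus BusRdX Flush; mem=13
  op14 P1: store L1 := 49 → I/M on L1; bus BusRdX Flush; mem=67
  op15 P0: load  L1 → S/S on L1; bus BusRd Flush; mem=49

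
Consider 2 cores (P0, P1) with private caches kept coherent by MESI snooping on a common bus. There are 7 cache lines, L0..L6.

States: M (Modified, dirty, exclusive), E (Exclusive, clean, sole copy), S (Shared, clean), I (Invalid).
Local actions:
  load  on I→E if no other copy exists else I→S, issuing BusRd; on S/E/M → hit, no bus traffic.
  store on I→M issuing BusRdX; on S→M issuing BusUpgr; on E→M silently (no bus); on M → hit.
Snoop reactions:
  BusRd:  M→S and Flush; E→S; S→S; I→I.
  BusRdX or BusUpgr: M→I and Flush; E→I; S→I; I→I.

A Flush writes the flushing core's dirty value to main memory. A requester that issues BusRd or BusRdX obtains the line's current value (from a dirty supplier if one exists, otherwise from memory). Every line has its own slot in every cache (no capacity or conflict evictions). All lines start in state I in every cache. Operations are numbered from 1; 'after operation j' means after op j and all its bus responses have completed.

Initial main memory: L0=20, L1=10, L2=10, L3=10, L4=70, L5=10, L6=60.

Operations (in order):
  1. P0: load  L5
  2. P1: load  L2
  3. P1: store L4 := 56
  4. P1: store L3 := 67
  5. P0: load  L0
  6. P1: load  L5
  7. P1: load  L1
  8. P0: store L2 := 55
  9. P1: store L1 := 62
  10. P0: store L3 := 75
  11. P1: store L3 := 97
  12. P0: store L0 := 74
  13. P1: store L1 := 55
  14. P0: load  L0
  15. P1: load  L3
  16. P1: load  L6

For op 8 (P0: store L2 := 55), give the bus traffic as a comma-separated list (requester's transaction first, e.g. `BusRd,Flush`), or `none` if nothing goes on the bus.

bus = BusRdX

  op1 P0: load  L5 → E/I on L5; bus BusRd; mem=10
  op2 P1: load  L2 → I/E on L2; bus BusRd; mem=10
  op3 P1: store L4 := 56 → I/M on L4; bus BusRdX; mem=70
  op4 P1: store L3 := 67 → I/M on L3; bus BusRdX; mem=10
  op5 P0: load  L0 → E/I on L0; bus BusRd; mem=20
  op6 P1: load  L5 → S/S on L5; bus BusRd; mem=10
  op7 P1: load  L1 → I/E on L1; bus BusRd; mem=10
  op8 P0: store L2 := 55 → M/I on L2; bus BusRdX; mem=10
  op9 P1: store L1 := 62 → I/M on L1; bus (none); mem=10
  op10 P0: store L3 := 75 → M/I on L3; bus BusRdX Flush; mem=67
  op11 P1: store L3 := 97 → I/M on L3; bus BusRdX Flush; mem=75
  op12 P0: store L0 := 74 → M/I on L0; bus (none); mem=20
  op13 P1: store L1 := 55 → I/M on L1; bus (none); mem=10
  op14 P0: load  L0 → M/I on L0; bus (none); mem=20
  op15 P1: load  L3 → I/M on L3; bus (none); mem=75
  op16 P1: load  L6 → I/E on L6; bus BusRd; mem=60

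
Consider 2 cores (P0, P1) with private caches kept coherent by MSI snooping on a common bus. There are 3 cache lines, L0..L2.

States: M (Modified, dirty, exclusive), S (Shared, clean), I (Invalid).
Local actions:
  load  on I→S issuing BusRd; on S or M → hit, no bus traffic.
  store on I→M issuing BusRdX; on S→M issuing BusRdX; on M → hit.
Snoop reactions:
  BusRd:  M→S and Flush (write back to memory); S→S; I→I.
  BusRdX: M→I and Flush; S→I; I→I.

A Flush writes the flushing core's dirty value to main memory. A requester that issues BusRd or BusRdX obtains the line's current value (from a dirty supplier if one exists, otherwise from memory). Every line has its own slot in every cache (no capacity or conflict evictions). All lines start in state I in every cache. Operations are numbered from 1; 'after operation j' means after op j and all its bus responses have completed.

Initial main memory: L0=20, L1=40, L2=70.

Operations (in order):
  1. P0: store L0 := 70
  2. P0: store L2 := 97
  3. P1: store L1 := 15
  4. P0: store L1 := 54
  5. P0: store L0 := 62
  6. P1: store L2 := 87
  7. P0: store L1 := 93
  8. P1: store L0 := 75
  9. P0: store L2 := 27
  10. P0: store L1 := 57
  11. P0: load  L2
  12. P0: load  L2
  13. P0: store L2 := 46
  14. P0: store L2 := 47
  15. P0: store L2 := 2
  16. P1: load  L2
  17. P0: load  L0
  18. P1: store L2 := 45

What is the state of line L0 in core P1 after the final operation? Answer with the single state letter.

[1] P0: store L0 := 70 | P0:M(70), P1:I | bus: BusRdX
[2] P0: store L2 := 97 | P0:M(97), P1:I | bus: BusRdX
[3] P1: store L1 := 15 | P0:I, P1:M(15) | bus: BusRdX
[4] P0: store L1 := 54 | P0:M(54), P1:I | bus: BusRdX,Flush
[5] P0: store L0 := 62 | P0:M(62), P1:I | bus: none
[6] P1: store L2 := 87 | P0:I, P1:M(87) | bus: BusRdX,Flush
[7] P0: store L1 := 93 | P0:M(93), P1:I | bus: none
[8] P1: store L0 := 75 | P0:I, P1:M(75) | bus: BusRdX,Flush
[9] P0: store L2 := 27 | P0:M(27), P1:I | bus: BusRdX,Flush
[10] P0: store L1 := 57 | P0:M(57), P1:I | bus: none
[11] P0: load  L2 | P0:M(27), P1:I | bus: none
[12] P0: load  L2 | P0:M(27), P1:I | bus: none
[13] P0: store L2 := 46 | P0:M(46), P1:I | bus: none
[14] P0: store L2 := 47 | P0:M(47), P1:I | bus: none
[15] P0: store L2 := 2 | P0:M(2), P1:I | bus: none
[16] P1: load  L2 | P0:S(2), P1:S(2) | bus: BusRd,Flush
[17] P0: load  L0 | P0:S(75), P1:S(75) | bus: BusRd,Flush
[18] P1: store L2 := 45 | P0:I, P1:M(45) | bus: BusRdX

state = S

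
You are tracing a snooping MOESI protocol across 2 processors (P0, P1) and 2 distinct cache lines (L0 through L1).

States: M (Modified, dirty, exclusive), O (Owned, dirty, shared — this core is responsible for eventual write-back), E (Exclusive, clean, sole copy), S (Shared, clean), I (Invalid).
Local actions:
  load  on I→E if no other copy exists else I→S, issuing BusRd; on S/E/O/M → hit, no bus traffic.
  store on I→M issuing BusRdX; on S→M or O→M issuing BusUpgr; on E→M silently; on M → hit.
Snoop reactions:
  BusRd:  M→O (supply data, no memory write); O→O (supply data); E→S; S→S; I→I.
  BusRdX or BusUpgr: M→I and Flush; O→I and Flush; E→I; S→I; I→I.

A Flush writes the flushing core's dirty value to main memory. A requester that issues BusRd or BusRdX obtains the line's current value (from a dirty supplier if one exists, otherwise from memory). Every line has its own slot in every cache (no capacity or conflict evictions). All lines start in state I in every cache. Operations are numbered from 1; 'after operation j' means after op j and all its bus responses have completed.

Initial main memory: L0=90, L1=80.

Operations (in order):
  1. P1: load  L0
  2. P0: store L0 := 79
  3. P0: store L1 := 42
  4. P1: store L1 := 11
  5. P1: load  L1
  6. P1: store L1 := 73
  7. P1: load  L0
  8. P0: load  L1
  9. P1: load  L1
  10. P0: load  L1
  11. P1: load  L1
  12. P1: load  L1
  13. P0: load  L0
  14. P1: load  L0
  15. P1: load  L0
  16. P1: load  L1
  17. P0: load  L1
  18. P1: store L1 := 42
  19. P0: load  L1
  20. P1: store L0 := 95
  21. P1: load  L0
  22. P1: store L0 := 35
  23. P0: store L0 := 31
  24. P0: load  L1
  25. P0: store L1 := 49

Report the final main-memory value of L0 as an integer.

step 1: P1: load  L0  ⟶  IE  (L0)  txn=BusRd  M[L0]=90
step 2: P0: store L0 := 79  ⟶  MI  (L0)  txn=BusRdX  M[L0]=90
step 3: P0: store L1 := 42  ⟶  MI  (L1)  txn=BusRdX  M[L1]=80
step 4: P1: store L1 := 11  ⟶  IM  (L1)  txn=BusRdX+Flush  M[L1]=42
step 5: P1: load  L1  ⟶  IM  (L1)  txn=∅  M[L1]=42
step 6: P1: store L1 := 73  ⟶  IM  (L1)  txn=∅  M[L1]=42
step 7: P1: load  L0  ⟶  OS  (L0)  txn=BusRd  M[L0]=90
step 8: P0: load  L1  ⟶  SO  (L1)  txn=BusRd  M[L1]=42
step 9: P1: load  L1  ⟶  SO  (L1)  txn=∅  M[L1]=42
step 10: P0: load  L1  ⟶  SO  (L1)  txn=∅  M[L1]=42
step 11: P1: load  L1  ⟶  SO  (L1)  txn=∅  M[L1]=42
step 12: P1: load  L1  ⟶  SO  (L1)  txn=∅  M[L1]=42
step 13: P0: load  L0  ⟶  OS  (L0)  txn=∅  M[L0]=90
step 14: P1: load  L0  ⟶  OS  (L0)  txn=∅  M[L0]=90
step 15: P1: load  L0  ⟶  OS  (L0)  txn=∅  M[L0]=90
step 16: P1: load  L1  ⟶  SO  (L1)  txn=∅  M[L1]=42
step 17: P0: load  L1  ⟶  SO  (L1)  txn=∅  M[L1]=42
step 18: P1: store L1 := 42  ⟶  IM  (L1)  txn=BusUpgr  M[L1]=42
step 19: P0: load  L1  ⟶  SO  (L1)  txn=BusRd  M[L1]=42
step 20: P1: store L0 := 95  ⟶  IM  (L0)  txn=BusUpgr+Flush  M[L0]=79
step 21: P1: load  L0  ⟶  IM  (L0)  txn=∅  M[L0]=79
step 22: P1: store L0 := 35  ⟶  IM  (L0)  txn=∅  M[L0]=79
step 23: P0: store L0 := 31  ⟶  MI  (L0)  txn=BusRdX+Flush  M[L0]=35
step 24: P0: load  L1  ⟶  SO  (L1)  txn=∅  M[L1]=42
step 25: P0: store L1 := 49  ⟶  MI  (L1)  txn=BusUpgr+Flush  M[L1]=42

memory[L0] = 35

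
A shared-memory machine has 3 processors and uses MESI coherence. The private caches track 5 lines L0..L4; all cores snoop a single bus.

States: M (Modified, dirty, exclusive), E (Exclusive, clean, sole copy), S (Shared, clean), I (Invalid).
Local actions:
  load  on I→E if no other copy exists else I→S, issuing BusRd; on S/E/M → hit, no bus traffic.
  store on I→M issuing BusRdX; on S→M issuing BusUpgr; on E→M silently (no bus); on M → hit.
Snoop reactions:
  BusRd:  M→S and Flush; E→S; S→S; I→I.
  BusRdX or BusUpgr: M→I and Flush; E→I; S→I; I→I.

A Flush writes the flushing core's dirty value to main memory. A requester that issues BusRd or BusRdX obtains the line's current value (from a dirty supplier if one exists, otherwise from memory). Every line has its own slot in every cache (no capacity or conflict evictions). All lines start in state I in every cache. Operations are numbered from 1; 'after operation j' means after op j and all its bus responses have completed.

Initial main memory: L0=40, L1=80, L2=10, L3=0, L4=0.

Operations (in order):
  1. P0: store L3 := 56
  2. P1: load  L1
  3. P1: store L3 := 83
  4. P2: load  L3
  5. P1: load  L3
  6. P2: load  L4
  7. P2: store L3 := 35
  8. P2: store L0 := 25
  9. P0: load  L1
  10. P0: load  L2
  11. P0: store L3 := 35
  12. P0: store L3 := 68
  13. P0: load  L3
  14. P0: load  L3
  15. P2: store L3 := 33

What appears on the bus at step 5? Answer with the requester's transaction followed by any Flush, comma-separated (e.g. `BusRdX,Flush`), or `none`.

bus = none

1. P0: store L3 := 56  bus=[BusRdX]  L3: P0=M P1=I P2=I  mem[L3]=0
2. P1: load  L1  bus=[BusRd]  L1: P0=I P1=E P2=I  mem[L1]=80
3. P1: store L3 := 83  bus=[BusRdX,Flush]  L3: P0=I P1=M P2=I  mem[L3]=56
4. P2: load  L3  bus=[BusRd,Flush]  L3: P0=I P1=S P2=S  mem[L3]=83
5. P1: load  L3  bus=[-]  L3: P0=I P1=S P2=S  mem[L3]=83
6. P2: load  L4  bus=[BusRd]  L4: P0=I P1=I P2=E  mem[L4]=0
7. P2: store L3 := 35  bus=[BusUpgr]  L3: P0=I P1=I P2=M  mem[L3]=83
8. P2: store L0 := 25  bus=[BusRdX]  L0: P0=I P1=I P2=M  mem[L0]=40
9. P0: load  L1  bus=[BusRd]  L1: P0=S P1=S P2=I  mem[L1]=80
10. P0: load  L2  bus=[BusRd]  L2: P0=E P1=I P2=I  mem[L2]=10
11. P0: store L3 := 35  bus=[BusRdX,Flush]  L3: P0=M P1=I P2=I  mem[L3]=35
12. P0: store L3 := 68  bus=[-]  L3: P0=M P1=I P2=I  mem[L3]=35
13. P0: load  L3  bus=[-]  L3: P0=M P1=I P2=I  mem[L3]=35
14. P0: load  L3  bus=[-]  L3: P0=M P1=I P2=I  mem[L3]=35
15. P2: store L3 := 33  bus=[BusRdX,Flush]  L3: P0=I P1=I P2=M  mem[L3]=68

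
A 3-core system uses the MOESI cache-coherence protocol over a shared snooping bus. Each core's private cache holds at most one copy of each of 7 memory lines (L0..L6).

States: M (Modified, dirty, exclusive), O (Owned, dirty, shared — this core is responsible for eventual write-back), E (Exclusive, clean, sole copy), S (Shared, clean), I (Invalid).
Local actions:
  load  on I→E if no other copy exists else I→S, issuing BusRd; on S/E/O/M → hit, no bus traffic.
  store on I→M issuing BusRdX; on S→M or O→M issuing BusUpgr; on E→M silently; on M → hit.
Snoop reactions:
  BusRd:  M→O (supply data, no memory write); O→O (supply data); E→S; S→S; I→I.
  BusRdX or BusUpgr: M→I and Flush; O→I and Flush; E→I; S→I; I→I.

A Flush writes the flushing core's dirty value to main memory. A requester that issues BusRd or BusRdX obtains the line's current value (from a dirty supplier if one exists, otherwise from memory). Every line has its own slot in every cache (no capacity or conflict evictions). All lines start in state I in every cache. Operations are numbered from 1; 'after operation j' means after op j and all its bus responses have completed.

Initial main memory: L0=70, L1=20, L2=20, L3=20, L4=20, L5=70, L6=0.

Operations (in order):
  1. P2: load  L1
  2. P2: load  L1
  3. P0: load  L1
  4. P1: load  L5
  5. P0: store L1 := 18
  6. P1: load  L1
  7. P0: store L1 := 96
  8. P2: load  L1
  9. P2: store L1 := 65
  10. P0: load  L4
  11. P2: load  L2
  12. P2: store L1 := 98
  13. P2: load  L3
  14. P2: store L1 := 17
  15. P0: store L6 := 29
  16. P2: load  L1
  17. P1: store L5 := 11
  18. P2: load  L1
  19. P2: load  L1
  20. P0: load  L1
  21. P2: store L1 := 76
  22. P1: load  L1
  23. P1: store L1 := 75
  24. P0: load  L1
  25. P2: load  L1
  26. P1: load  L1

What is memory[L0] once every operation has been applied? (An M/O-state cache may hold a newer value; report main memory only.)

[1] P2: load  L1 | P0:I, P1:I, P2:E(20) | bus: BusRd
[2] P2: load  L1 | P0:I, P1:I, P2:E(20) | bus: none
[3] P0: load  L1 | P0:S(20), P1:I, P2:S(20) | bus: BusRd
[4] P1: load  L5 | P0:I, P1:E(70), P2:I | bus: BusRd
[5] P0: store L1 := 18 | P0:M(18), P1:I, P2:I | bus: BusUpgr
[6] P1: load  L1 | P0:O(18), P1:S(18), P2:I | bus: BusRd
[7] P0: store L1 := 96 | P0:M(96), P1:I, P2:I | bus: BusUpgr
[8] P2: load  L1 | P0:O(96), P1:I, P2:S(96) | bus: BusRd
[9] P2: store L1 := 65 | P0:I, P1:I, P2:M(65) | bus: BusUpgr,Flush
[10] P0: load  L4 | P0:E(20), P1:I, P2:I | bus: BusRd
[11] P2: load  L2 | P0:I, P1:I, P2:E(20) | bus: BusRd
[12] P2: store L1 := 98 | P0:I, P1:I, P2:M(98) | bus: none
[13] P2: load  L3 | P0:I, P1:I, P2:E(20) | bus: BusRd
[14] P2: store L1 := 17 | P0:I, P1:I, P2:M(17) | bus: none
[15] P0: store L6 := 29 | P0:M(29), P1:I, P2:I | bus: BusRdX
[16] P2: load  L1 | P0:I, P1:I, P2:M(17) | bus: none
[17] P1: store L5 := 11 | P0:I, P1:M(11), P2:I | bus: none
[18] P2: load  L1 | P0:I, P1:I, P2:M(17) | bus: none
[19] P2: load  L1 | P0:I, P1:I, P2:M(17) | bus: none
[20] P0: load  L1 | P0:S(17), P1:I, P2:O(17) | bus: BusRd
[21] P2: store L1 := 76 | P0:I, P1:I, P2:M(76) | bus: BusUpgr
[22] P1: load  L1 | P0:I, P1:S(76), P2:O(76) | bus: BusRd
[23] P1: store L1 := 75 | P0:I, P1:M(75), P2:I | bus: BusUpgr,Flush
[24] P0: load  L1 | P0:S(75), P1:O(75), P2:I | bus: BusRd
[25] P2: load  L1 | P0:S(75), P1:O(75), P2:S(75) | bus: BusRd
[26] P1: load  L1 | P0:S(75), P1:O(75), P2:S(75) | bus: none

memory[L0] = 70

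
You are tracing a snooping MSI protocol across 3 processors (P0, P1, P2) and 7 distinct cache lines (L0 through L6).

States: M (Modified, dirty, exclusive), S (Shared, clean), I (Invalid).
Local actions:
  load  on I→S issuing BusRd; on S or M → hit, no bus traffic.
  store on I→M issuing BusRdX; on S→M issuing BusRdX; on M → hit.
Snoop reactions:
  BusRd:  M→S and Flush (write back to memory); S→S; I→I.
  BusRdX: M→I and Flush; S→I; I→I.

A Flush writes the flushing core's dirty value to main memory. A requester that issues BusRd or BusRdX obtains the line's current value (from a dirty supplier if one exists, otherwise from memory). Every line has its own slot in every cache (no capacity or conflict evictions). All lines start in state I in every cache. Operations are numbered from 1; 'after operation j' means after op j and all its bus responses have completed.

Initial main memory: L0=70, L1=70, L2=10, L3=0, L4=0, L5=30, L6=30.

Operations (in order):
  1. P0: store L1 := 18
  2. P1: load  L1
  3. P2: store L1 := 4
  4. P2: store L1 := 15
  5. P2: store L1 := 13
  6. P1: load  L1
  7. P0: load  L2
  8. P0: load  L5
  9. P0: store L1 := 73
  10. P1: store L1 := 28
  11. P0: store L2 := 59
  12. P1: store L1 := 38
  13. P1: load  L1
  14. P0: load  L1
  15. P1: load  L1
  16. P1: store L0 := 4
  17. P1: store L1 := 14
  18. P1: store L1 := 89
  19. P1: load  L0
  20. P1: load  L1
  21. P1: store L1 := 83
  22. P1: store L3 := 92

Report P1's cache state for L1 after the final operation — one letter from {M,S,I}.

state = M

[1] P0: store L1 := 18 | P0:M(18), P1:I, P2:I | bus: BusRdX
[2] P1: load  L1 | P0:S(18), P1:S(18), P2:I | bus: BusRd,Flush
[3] P2: store L1 := 4 | P0:I, P1:I, P2:M(4) | bus: BusRdX
[4] P2: store L1 := 15 | P0:I, P1:I, P2:M(15) | bus: none
[5] P2: store L1 := 13 | P0:I, P1:I, P2:M(13) | bus: none
[6] P1: load  L1 | P0:I, P1:S(13), P2:S(13) | bus: BusRd,Flush
[7] P0: load  L2 | P0:S(10), P1:I, P2:I | bus: BusRd
[8] P0: load  L5 | P0:S(30), P1:I, P2:I | bus: BusRd
[9] P0: store L1 := 73 | P0:M(73), P1:I, P2:I | bus: BusRdX
[10] P1: store L1 := 28 | P0:I, P1:M(28), P2:I | bus: BusRdX,Flush
[11] P0: store L2 := 59 | P0:M(59), P1:I, P2:I | bus: BusRdX
[12] P1: store L1 := 38 | P0:I, P1:M(38), P2:I | bus: none
[13] P1: load  L1 | P0:I, P1:M(38), P2:I | bus: none
[14] P0: load  L1 | P0:S(38), P1:S(38), P2:I | bus: BusRd,Flush
[15] P1: load  L1 | P0:S(38), P1:S(38), P2:I | bus: none
[16] P1: store L0 := 4 | P0:I, P1:M(4), P2:I | bus: BusRdX
[17] P1: store L1 := 14 | P0:I, P1:M(14), P2:I | bus: BusRdX
[18] P1: store L1 := 89 | P0:I, P1:M(89), P2:I | bus: none
[19] P1: load  L0 | P0:I, P1:M(4), P2:I | bus: none
[20] P1: load  L1 | P0:I, P1:M(89), P2:I | bus: none
[21] P1: store L1 := 83 | P0:I, P1:M(83), P2:I | bus: none
[22] P1: store L3 := 92 | P0:I, P1:M(92), P2:I | bus: BusRdX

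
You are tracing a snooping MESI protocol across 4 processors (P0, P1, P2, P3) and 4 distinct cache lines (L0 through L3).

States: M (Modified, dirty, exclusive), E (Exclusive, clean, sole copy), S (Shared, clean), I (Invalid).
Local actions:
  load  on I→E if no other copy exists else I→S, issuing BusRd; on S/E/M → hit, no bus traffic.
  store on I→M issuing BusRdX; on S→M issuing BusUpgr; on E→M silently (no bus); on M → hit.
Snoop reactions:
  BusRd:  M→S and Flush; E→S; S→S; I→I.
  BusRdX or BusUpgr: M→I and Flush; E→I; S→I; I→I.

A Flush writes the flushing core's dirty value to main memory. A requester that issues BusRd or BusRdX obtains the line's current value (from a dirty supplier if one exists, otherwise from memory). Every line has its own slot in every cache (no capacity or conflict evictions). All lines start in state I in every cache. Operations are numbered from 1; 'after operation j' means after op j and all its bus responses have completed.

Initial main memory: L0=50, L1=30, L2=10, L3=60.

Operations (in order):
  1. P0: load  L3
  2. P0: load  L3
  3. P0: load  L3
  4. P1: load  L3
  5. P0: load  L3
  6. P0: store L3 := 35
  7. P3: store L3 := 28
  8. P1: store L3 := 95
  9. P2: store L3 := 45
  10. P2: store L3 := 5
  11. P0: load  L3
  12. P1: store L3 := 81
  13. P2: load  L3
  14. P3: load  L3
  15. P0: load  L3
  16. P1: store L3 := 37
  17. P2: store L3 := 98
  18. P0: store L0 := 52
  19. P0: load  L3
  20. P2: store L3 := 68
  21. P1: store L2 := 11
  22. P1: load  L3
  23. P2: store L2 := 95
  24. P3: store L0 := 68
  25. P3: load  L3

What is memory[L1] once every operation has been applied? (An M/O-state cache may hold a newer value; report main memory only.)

memory[L1] = 30

[1] P0: load  L3 | P0:E(60), P1:I, P2:I, P3:I | bus: BusRd
[2] P0: load  L3 | P0:E(60), P1:I, P2:I, P3:I | bus: none
[3] P0: load  L3 | P0:E(60), P1:I, P2:I, P3:I | bus: none
[4] P1: load  L3 | P0:S(60), P1:S(60), P2:I, P3:I | bus: BusRd
[5] P0: load  L3 | P0:S(60), P1:S(60), P2:I, P3:I | bus: none
[6] P0: store L3 := 35 | P0:M(35), P1:I, P2:I, P3:I | bus: BusUpgr
[7] P3: store L3 := 28 | P0:I, P1:I, P2:I, P3:M(28) | bus: BusRdX,Flush
[8] P1: store L3 := 95 | P0:I, P1:M(95), P2:I, P3:I | bus: BusRdX,Flush
[9] P2: store L3 := 45 | P0:I, P1:I, P2:M(45), P3:I | bus: BusRdX,Flush
[10] P2: store L3 := 5 | P0:I, P1:I, P2:M(5), P3:I | bus: none
[11] P0: load  L3 | P0:S(5), P1:I, P2:S(5), P3:I | bus: BusRd,Flush
[12] P1: store L3 := 81 | P0:I, P1:M(81), P2:I, P3:I | bus: BusRdX
[13] P2: load  L3 | P0:I, P1:S(81), P2:S(81), P3:I | bus: BusRd,Flush
[14] P3: load  L3 | P0:I, P1:S(81), P2:S(81), P3:S(81) | bus: BusRd
[15] P0: load  L3 | P0:S(81), P1:S(81), P2:S(81), P3:S(81) | bus: BusRd
[16] P1: store L3 := 37 | P0:I, P1:M(37), P2:I, P3:I | bus: BusUpgr
[17] P2: store L3 := 98 | P0:I, P1:I, P2:M(98), P3:I | bus: BusRdX,Flush
[18] P0: store L0 := 52 | P0:M(52), P1:I, P2:I, P3:I | bus: BusRdX
[19] P0: load  L3 | P0:S(98), P1:I, P2:S(98), P3:I | bus: BusRd,Flush
[20] P2: store L3 := 68 | P0:I, P1:I, P2:M(68), P3:I | bus: BusUpgr
[21] P1: store L2 := 11 | P0:I, P1:M(11), P2:I, P3:I | bus: BusRdX
[22] P1: load  L3 | P0:I, P1:S(68), P2:S(68), P3:I | bus: BusRd,Flush
[23] P2: store L2 := 95 | P0:I, P1:I, P2:M(95), P3:I | bus: BusRdX,Flush
[24] P3: store L0 := 68 | P0:I, P1:I, P2:I, P3:M(68) | bus: BusRdX,Flush
[25] P3: load  L3 | P0:I, P1:S(68), P2:S(68), P3:S(68) | bus: BusRd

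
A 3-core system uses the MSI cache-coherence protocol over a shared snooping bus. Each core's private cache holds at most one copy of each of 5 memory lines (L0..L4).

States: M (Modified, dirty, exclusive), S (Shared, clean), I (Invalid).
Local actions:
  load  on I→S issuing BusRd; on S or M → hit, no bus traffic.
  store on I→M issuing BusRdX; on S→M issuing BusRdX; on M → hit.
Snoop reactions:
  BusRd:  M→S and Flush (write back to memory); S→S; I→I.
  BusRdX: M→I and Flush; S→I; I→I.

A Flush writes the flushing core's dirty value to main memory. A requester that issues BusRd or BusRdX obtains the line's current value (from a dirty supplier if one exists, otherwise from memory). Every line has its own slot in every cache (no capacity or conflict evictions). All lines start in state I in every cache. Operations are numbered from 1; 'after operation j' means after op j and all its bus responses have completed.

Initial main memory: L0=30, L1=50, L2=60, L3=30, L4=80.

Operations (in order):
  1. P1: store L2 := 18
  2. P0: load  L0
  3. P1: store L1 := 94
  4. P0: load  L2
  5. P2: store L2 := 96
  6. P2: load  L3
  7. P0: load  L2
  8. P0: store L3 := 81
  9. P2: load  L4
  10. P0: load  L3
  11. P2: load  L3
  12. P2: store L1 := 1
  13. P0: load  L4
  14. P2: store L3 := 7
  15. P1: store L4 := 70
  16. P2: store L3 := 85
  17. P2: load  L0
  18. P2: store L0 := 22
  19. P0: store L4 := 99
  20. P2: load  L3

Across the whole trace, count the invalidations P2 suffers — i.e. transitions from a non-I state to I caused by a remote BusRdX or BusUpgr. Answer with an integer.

invalidations = 2

  op1 P1: store L2 := 18 → I/M/I on L2; bus BusRdX; mem=60
  op2 P0: load  L0 → S/I/I on L0; bus BusRd; mem=30
  op3 P1: store L1 := 94 → I/M/I on L1; bus BusRdX; mem=50
  op4 P0: load  L2 → S/S/I on L2; bus BusRd Flush; mem=18
  op5 P2: store L2 := 96 → I/I/M on L2; bus BusRdX; mem=18
  op6 P2: load  L3 → I/I/S on L3; bus BusRd; mem=30
  op7 P0: load  L2 → S/I/S on L2; bus BusRd Flush; mem=96
  op8 P0: store L3 := 81 → M/I/I on L3; bus BusRdX; mem=30
  op9 P2: load  L4 → I/I/S on L4; bus BusRd; mem=80
  op10 P0: load  L3 → M/I/I on L3; bus (none); mem=30
  op11 P2: load  L3 → S/I/S on L3; bus BusRd Flush; mem=81
  op12 P2: store L1 := 1 → I/I/M on L1; bus BusRdX Flush; mem=94
  op13 P0: load  L4 → S/I/S on L4; bus BusRd; mem=80
  op14 P2: store L3 := 7 → I/I/M on L3; bus BusRdX; mem=81
  op15 P1: store L4 := 70 → I/M/I on L4; bus BusRdX; mem=80
  op16 P2: store L3 := 85 → I/I/M on L3; bus (none); mem=81
  op17 P2: load  L0 → S/I/S on L0; bus BusRd; mem=30
  op18 P2: store L0 := 22 → I/I/M on L0; bus BusRdX; mem=30
  op19 P0: store L4 := 99 → M/I/I on L4; bus BusRdX Flush; mem=70
  op20 P2: load  L3 → I/I/M on L3; bus (none); mem=81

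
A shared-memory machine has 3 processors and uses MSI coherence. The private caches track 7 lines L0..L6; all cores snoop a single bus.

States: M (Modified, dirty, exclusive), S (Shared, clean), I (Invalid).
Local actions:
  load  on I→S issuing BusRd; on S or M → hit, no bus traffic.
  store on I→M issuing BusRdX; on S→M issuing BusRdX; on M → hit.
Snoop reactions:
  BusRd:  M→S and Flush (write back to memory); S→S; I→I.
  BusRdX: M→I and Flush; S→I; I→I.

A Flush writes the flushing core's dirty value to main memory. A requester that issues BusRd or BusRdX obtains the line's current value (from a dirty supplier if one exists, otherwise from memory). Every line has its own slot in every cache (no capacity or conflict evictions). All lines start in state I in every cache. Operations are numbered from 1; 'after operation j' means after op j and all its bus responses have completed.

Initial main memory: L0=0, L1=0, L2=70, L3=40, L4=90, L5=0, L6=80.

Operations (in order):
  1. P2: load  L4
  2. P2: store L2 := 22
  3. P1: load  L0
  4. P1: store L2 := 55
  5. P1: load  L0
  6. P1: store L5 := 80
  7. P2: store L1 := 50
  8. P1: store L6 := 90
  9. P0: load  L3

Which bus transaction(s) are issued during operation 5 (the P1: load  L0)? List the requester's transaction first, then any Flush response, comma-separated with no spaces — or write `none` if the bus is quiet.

1. P2: load  L4  bus=[BusRd]  L4: P0=I P1=I P2=S  mem[L4]=90
2. P2: store L2 := 22  bus=[BusRdX]  L2: P0=I P1=I P2=M  mem[L2]=70
3. P1: load  L0  bus=[BusRd]  L0: P0=I P1=S P2=I  mem[L0]=0
4. P1: store L2 := 55  bus=[BusRdX,Flush]  L2: P0=I P1=M P2=I  mem[L2]=22
5. P1: load  L0  bus=[-]  L0: P0=I P1=S P2=I  mem[L0]=0
6. P1: store L5 := 80  bus=[BusRdX]  L5: P0=I P1=M P2=I  mem[L5]=0
7. P2: store L1 := 50  bus=[BusRdX]  L1: P0=I P1=I P2=M  mem[L1]=0
8. P1: store L6 := 90  bus=[BusRdX]  L6: P0=I P1=M P2=I  mem[L6]=80
9. P0: load  L3  bus=[BusRd]  L3: P0=S P1=I P2=I  mem[L3]=40

bus = none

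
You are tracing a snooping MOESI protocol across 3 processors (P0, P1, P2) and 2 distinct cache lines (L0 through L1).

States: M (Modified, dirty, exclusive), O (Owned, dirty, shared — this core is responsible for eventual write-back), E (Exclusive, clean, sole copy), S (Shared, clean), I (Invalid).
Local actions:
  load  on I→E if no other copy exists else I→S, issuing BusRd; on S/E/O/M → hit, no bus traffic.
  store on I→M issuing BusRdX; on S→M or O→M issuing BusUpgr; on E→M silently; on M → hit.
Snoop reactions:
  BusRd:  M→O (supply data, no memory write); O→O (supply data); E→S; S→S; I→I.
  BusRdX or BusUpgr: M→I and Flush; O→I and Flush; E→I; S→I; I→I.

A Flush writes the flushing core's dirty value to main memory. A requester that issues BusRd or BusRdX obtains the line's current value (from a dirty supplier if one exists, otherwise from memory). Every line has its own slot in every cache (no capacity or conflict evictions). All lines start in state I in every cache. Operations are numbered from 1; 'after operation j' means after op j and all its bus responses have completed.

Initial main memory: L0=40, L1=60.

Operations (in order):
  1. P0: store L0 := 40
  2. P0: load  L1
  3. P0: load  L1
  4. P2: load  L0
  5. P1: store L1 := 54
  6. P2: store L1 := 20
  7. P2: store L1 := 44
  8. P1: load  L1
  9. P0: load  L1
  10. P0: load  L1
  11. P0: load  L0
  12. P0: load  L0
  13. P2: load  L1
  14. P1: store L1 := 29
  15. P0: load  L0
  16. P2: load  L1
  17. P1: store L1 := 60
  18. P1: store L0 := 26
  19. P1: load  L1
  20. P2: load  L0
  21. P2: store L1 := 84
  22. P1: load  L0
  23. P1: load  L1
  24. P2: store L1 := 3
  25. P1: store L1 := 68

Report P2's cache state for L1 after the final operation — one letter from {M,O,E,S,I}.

state = I

[1] P0: store L0 := 40 | P0:M(40), P1:I, P2:I | bus: BusRdX
[2] P0: load  L1 | P0:E(60), P1:I, P2:I | bus: BusRd
[3] P0: load  L1 | P0:E(60), P1:I, P2:I | bus: none
[4] P2: load  L0 | P0:O(40), P1:I, P2:S(40) | bus: BusRd
[5] P1: store L1 := 54 | P0:I, P1:M(54), P2:I | bus: BusRdX
[6] P2: store L1 := 20 | P0:I, P1:I, P2:M(20) | bus: BusRdX,Flush
[7] P2: store L1 := 44 | P0:I, P1:I, P2:M(44) | bus: none
[8] P1: load  L1 | P0:I, P1:S(44), P2:O(44) | bus: BusRd
[9] P0: load  L1 | P0:S(44), P1:S(44), P2:O(44) | bus: BusRd
[10] P0: load  L1 | P0:S(44), P1:S(44), P2:O(44) | bus: none
[11] P0: load  L0 | P0:O(40), P1:I, P2:S(40) | bus: none
[12] P0: load  L0 | P0:O(40), P1:I, P2:S(40) | bus: none
[13] P2: load  L1 | P0:S(44), P1:S(44), P2:O(44) | bus: none
[14] P1: store L1 := 29 | P0:I, P1:M(29), P2:I | bus: BusUpgr,Flush
[15] P0: load  L0 | P0:O(40), P1:I, P2:S(40) | bus: none
[16] P2: load  L1 | P0:I, P1:O(29), P2:S(29) | bus: BusRd
[17] P1: store L1 := 60 | P0:I, P1:M(60), P2:I | bus: BusUpgr
[18] P1: store L0 := 26 | P0:I, P1:M(26), P2:I | bus: BusRdX,Flush
[19] P1: load  L1 | P0:I, P1:M(60), P2:I | bus: none
[20] P2: load  L0 | P0:I, P1:O(26), P2:S(26) | bus: BusRd
[21] P2: store L1 := 84 | P0:I, P1:I, P2:M(84) | bus: BusRdX,Flush
[22] P1: load  L0 | P0:I, P1:O(26), P2:S(26) | bus: none
[23] P1: load  L1 | P0:I, P1:S(84), P2:O(84) | bus: BusRd
[24] P2: store L1 := 3 | P0:I, P1:I, P2:M(3) | bus: BusUpgr
[25] P1: store L1 := 68 | P0:I, P1:M(68), P2:I | bus: BusRdX,Flush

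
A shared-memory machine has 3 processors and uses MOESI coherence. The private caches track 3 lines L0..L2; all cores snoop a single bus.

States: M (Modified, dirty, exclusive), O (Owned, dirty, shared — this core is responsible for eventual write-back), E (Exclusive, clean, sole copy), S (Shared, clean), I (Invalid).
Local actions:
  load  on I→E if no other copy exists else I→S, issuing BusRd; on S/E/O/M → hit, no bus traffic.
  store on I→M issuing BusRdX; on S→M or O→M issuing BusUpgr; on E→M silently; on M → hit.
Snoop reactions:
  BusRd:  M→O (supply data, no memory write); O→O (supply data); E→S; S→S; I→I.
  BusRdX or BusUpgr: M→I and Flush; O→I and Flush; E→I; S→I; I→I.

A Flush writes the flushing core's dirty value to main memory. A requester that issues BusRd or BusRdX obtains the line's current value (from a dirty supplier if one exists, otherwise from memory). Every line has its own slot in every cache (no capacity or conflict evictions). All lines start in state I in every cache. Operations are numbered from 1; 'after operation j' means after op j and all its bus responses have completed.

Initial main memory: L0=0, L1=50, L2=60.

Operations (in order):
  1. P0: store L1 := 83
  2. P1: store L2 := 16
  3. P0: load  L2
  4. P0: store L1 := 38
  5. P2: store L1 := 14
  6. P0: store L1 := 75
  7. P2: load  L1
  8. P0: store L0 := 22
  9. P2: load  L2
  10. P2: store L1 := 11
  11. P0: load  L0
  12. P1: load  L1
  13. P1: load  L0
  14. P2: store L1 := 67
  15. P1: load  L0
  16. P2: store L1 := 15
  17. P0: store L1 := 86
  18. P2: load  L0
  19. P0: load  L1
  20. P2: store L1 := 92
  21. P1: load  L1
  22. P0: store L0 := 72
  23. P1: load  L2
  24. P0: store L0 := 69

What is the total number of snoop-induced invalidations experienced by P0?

invalidations = 3

step 1: P0: store L1 := 83  ⟶  MII  (L1)  txn=BusRdX  M[L1]=50
step 2: P1: store L2 := 16  ⟶  IMI  (L2)  txn=BusRdX  M[L2]=60
step 3: P0: load  L2  ⟶  SOI  (L2)  txn=BusRd  M[L2]=60
step 4: P0: store L1 := 38  ⟶  MII  (L1)  txn=∅  M[L1]=50
step 5: P2: store L1 := 14  ⟶  IIM  (L1)  txn=BusRdX+Flush  M[L1]=38
step 6: P0: store L1 := 75  ⟶  MII  (L1)  txn=BusRdX+Flush  M[L1]=14
step 7: P2: load  L1  ⟶  OIS  (L1)  txn=BusRd  M[L1]=14
step 8: P0: store L0 := 22  ⟶  MII  (L0)  txn=BusRdX  M[L0]=0
step 9: P2: load  L2  ⟶  SOS  (L2)  txn=BusRd  M[L2]=60
step 10: P2: store L1 := 11  ⟶  IIM  (L1)  txn=BusUpgr+Flush  M[L1]=75
step 11: P0: load  L0  ⟶  MII  (L0)  txn=∅  M[L0]=0
step 12: P1: load  L1  ⟶  ISO  (L1)  txn=BusRd  M[L1]=75
step 13: P1: load  L0  ⟶  OSI  (L0)  txn=BusRd  M[L0]=0
step 14: P2: store L1 := 67  ⟶  IIM  (L1)  txn=BusUpgr  M[L1]=75
step 15: P1: load  L0  ⟶  OSI  (L0)  txn=∅  M[L0]=0
step 16: P2: store L1 := 15  ⟶  IIM  (L1)  txn=∅  M[L1]=75
step 17: P0: store L1 := 86  ⟶  MII  (L1)  txn=BusRdX+Flush  M[L1]=15
step 18: P2: load  L0  ⟶  OSS  (L0)  txn=BusRd  M[L0]=0
step 19: P0: load  L1  ⟶  MII  (L1)  txn=∅  M[L1]=15
step 20: P2: store L1 := 92  ⟶  IIM  (L1)  txn=BusRdX+Flush  M[L1]=86
step 21: P1: load  L1  ⟶  ISO  (L1)  txn=BusRd  M[L1]=86
step 22: P0: store L0 := 72  ⟶  MII  (L0)  txn=BusUpgr  M[L0]=0
step 23: P1: load  L2  ⟶  SOS  (L2)  txn=∅  M[L2]=60
step 24: P0: store L0 := 69  ⟶  MII  (L0)  txn=∅  M[L0]=0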